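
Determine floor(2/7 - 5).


-5


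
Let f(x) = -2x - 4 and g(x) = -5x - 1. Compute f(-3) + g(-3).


16


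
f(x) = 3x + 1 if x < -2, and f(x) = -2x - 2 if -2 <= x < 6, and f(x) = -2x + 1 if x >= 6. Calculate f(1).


-4


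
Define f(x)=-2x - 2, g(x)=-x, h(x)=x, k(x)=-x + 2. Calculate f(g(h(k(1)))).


k(1) = 1
h(1) = 1
g(1) = -1
f(-1) = 0

0


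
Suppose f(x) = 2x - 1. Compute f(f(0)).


-3


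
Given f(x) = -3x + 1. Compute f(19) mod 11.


f(19) = -56
-56 mod 11 = 10

10


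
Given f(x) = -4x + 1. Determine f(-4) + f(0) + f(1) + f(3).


f(-4) = 17
f(0) = 1
f(1) = -3
f(3) = -11
Sum = 4

4


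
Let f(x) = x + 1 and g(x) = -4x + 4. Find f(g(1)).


g(1) = 0
f(0) = 1

1


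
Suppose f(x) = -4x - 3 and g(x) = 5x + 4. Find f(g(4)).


-99


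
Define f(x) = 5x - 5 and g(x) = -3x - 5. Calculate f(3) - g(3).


24


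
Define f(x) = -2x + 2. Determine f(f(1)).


2


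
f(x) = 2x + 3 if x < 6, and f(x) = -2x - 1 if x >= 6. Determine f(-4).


-4 satisfies x < 6
f(-4) = -5

-5


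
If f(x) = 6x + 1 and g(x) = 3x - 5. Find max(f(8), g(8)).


f(8) = 49
g(8) = 19
max = 49

49


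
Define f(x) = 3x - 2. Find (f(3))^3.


f(3) = 7
(7)^3 = 343

343


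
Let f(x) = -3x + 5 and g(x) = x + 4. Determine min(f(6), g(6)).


f(6) = -13
g(6) = 10
min = -13

-13


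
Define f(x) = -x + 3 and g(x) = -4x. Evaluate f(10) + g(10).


f(10) = -7
g(10) = -40
Sum = -47

-47


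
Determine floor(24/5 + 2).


6


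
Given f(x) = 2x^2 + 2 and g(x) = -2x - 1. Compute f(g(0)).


g(0) = -1
f(-1) = 2*(-1)^2 + 2 = 4

4


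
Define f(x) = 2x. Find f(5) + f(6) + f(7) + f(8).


f(5) = 10
f(6) = 12
f(7) = 14
f(8) = 16
Sum = 52

52


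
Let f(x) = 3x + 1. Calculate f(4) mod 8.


f(4) = 13
13 mod 8 = 5

5


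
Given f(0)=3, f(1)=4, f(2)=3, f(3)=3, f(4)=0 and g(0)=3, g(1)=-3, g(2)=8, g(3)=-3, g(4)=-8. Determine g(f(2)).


f(2) = 3
g(3) = -3

-3


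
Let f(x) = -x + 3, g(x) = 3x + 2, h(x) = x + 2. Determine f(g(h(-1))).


h(-1) = 1
g(1) = 5
f(5) = -2

-2


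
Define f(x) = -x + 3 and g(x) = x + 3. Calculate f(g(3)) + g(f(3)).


f(g(3)) = -3
g(f(3)) = 3
Sum = 0

0


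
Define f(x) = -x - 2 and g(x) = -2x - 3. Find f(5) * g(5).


f(5) = -7
g(5) = -13
Product = 91

91


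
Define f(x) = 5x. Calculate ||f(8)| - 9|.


f(8) = 40
|40| = 40
|40 - 9| = 31

31


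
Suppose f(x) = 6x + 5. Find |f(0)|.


f(0) = 5
|5| = 5

5


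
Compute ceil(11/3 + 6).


10


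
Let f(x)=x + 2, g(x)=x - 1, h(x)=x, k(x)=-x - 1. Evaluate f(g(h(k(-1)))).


1


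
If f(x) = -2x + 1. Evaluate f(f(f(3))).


f(3) = -5
f(-5) = 11
f(11) = -21

-21


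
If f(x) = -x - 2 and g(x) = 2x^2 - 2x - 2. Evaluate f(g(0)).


g(0) = -2
f(-2) = 0

0


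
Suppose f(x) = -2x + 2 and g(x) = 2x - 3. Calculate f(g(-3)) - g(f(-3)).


7


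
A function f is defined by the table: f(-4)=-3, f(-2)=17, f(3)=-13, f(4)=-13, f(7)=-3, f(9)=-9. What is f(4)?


Reading from the table at x = 4

-13


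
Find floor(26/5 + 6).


26/5 = 5.2
5.2 + 6 = 11.2
floor(11.2) = 11

11


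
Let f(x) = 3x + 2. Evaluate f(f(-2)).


f(-2) = -4
f(-4) = -10

-10


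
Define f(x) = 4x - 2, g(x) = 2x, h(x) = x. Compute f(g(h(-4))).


h(-4) = -4
g(-4) = -8
f(-8) = -34

-34


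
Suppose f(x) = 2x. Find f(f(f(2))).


16


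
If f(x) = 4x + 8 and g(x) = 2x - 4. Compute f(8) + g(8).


f(8) = 40
g(8) = 12
Sum = 52

52


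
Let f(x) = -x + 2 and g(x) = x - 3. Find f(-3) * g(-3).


f(-3) = 5
g(-3) = -6
Product = -30

-30


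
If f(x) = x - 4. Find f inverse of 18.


Solve x - 4 = 18
x = (18 + 4) / 1 = 22

22


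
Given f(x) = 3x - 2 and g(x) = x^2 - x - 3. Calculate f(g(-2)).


g(-2) = 3
f(3) = 7

7


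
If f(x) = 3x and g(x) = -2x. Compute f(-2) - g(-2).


f(-2) = -6
g(-2) = 4
Difference = -10

-10


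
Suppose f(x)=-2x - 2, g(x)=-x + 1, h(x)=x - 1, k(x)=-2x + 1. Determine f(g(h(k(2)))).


-12


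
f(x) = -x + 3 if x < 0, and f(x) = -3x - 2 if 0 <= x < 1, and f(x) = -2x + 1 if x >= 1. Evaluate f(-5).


-5 satisfies x < 0
f(-5) = 8

8


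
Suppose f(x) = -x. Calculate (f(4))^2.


f(4) = -4
(-4)^2 = 16

16


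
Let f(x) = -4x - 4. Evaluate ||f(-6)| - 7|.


f(-6) = 20
|20| = 20
|20 - 7| = 13

13


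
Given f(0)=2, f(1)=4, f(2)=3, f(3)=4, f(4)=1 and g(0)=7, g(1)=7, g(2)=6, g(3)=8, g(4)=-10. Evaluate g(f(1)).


f(1) = 4
g(4) = -10

-10


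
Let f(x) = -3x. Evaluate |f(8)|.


f(8) = -24
|-24| = 24

24


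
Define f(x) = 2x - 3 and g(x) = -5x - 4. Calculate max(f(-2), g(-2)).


f(-2) = -7
g(-2) = 6
max = 6

6


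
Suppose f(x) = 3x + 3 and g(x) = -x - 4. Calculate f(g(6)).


g(6) = -10
f(-10) = -27

-27


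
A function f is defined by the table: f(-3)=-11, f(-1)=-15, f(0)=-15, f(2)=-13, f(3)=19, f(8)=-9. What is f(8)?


-9


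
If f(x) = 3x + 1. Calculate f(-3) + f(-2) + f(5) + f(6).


22


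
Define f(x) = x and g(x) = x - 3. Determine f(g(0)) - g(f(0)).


f(g(0)) = -3
g(f(0)) = -3
Difference = 0

0


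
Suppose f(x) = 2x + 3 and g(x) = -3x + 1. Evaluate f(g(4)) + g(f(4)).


f(g(4)) = -19
g(f(4)) = -32
Sum = -51

-51


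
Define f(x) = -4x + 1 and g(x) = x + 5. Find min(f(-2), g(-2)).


f(-2) = 9
g(-2) = 3
min = 3

3


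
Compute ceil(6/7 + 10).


6/7 = 0.8571
0.8571 + 10 = 10.8571
ceil(10.8571) = 11

11


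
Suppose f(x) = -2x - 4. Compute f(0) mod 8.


4


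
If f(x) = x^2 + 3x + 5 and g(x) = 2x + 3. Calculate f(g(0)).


g(0) = 3
f(3) = 1*(3)^2 + 3*(3) + 5 = 23

23


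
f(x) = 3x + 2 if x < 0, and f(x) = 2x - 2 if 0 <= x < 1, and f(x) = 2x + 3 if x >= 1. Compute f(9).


9 satisfies x >= 1
f(9) = 21

21


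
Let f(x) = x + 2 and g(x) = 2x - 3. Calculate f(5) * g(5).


f(5) = 7
g(5) = 7
Product = 49

49


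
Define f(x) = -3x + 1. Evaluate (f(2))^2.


f(2) = -5
(-5)^2 = 25

25


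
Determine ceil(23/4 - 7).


23/4 = 5.75
5.75 - 7 = -1.25
ceil(-1.25) = -1

-1


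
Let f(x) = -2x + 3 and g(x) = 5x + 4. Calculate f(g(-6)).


g(-6) = -26
f(-26) = 55

55


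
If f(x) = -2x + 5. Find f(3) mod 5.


f(3) = -1
-1 mod 5 = 4

4


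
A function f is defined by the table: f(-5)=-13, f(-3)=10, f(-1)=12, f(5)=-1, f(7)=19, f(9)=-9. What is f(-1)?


Reading from the table at x = -1

12


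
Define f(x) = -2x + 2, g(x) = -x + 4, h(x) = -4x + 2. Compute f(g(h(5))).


h(5) = -18
g(-18) = 22
f(22) = -42

-42


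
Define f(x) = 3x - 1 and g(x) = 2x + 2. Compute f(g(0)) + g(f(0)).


f(g(0)) = 5
g(f(0)) = 0
Sum = 5

5


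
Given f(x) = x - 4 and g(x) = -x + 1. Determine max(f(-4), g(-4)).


f(-4) = -8
g(-4) = 5
max = 5

5


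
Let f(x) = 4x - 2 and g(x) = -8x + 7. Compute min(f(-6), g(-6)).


f(-6) = -26
g(-6) = 55
min = -26

-26


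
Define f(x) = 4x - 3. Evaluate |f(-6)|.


f(-6) = -27
|-27| = 27

27


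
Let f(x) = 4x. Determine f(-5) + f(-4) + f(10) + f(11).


f(-5) = -20
f(-4) = -16
f(10) = 40
f(11) = 44
Sum = 48

48


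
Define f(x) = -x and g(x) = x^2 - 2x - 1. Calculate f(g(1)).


g(1) = -2
f(-2) = 2

2


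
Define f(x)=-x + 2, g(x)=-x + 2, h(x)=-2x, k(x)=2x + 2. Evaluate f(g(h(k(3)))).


k(3) = 8
h(8) = -16
g(-16) = 18
f(18) = -16

-16


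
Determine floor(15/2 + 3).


10


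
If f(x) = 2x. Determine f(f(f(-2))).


f(-2) = -4
f(-4) = -8
f(-8) = -16

-16


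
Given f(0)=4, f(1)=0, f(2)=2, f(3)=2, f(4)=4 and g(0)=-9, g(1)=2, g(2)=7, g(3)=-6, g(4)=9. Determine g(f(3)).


f(3) = 2
g(2) = 7

7


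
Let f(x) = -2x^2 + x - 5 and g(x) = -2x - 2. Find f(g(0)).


g(0) = -2
f(-2) = (-2)*(-2)^2 + 1*(-2) - 5 = -15

-15


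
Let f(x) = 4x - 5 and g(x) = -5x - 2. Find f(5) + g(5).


-12


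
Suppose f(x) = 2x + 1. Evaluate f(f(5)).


23


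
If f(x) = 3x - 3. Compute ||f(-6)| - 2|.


f(-6) = -21
|-21| = 21
|21 - 2| = 19

19


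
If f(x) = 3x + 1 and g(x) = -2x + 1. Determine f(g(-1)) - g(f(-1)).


f(g(-1)) = 10
g(f(-1)) = 5
Difference = 5

5


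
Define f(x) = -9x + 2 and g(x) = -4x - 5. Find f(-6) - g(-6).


f(-6) = 56
g(-6) = 19
Difference = 37

37


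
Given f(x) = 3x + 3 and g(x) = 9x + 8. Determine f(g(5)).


g(5) = 53
f(53) = 162

162


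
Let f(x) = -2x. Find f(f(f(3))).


-24


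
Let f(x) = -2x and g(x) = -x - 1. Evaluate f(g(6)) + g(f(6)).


f(g(6)) = 14
g(f(6)) = 11
Sum = 25

25


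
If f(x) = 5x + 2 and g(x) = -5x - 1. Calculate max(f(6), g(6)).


f(6) = 32
g(6) = -31
max = 32

32


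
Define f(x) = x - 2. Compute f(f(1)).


f(1) = -1
f(-1) = -3

-3


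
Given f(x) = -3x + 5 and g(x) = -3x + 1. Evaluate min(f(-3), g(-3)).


f(-3) = 14
g(-3) = 10
min = 10

10


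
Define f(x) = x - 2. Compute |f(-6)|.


f(-6) = -8
|-8| = 8

8


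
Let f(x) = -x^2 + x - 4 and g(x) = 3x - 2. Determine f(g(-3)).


g(-3) = -11
f(-11) = (-1)*(-11)^2 + 1*(-11) - 4 = -136

-136


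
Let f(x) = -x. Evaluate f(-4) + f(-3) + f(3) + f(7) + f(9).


f(-4) = 4
f(-3) = 3
f(3) = -3
f(7) = -7
f(9) = -9
Sum = -12

-12


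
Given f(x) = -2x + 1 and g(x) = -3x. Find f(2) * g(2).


18


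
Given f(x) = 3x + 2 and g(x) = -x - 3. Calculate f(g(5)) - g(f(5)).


f(g(5)) = -22
g(f(5)) = -20
Difference = -2

-2


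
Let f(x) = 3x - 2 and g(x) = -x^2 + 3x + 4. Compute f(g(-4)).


g(-4) = -24
f(-24) = -74

-74


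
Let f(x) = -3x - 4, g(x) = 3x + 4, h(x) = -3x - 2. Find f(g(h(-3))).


-79


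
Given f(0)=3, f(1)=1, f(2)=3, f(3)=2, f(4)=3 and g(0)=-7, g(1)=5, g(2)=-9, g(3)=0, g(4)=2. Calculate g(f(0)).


f(0) = 3
g(3) = 0

0


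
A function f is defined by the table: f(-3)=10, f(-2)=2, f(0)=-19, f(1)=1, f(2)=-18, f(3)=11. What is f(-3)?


Reading from the table at x = -3

10


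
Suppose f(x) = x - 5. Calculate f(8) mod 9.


f(8) = 3
3 mod 9 = 3

3


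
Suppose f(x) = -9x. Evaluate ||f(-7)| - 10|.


f(-7) = 63
|63| = 63
|63 - 10| = 53

53


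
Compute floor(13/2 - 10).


13/2 = 6.5
6.5 - 10 = -3.5
floor(-3.5) = -4

-4


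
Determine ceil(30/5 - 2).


30/5 = 6
6 - 2 = 4
ceil(4) = 4

4


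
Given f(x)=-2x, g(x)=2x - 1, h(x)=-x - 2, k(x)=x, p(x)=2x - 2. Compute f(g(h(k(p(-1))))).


p(-1) = -4
k(-4) = -4
h(-4) = 2
g(2) = 3
f(3) = -6

-6


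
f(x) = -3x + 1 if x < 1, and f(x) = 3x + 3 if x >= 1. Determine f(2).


9


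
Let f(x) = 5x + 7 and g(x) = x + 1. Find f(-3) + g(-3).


f(-3) = -8
g(-3) = -2
Sum = -10

-10


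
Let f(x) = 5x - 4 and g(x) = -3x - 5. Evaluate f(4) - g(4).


f(4) = 16
g(4) = -17
Difference = 33

33


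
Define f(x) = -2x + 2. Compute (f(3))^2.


16


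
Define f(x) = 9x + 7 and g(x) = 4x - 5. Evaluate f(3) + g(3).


41


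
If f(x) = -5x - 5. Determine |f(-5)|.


f(-5) = 20
|20| = 20

20


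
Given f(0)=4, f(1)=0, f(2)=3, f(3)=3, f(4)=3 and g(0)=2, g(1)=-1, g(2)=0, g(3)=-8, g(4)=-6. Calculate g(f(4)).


f(4) = 3
g(3) = -8

-8


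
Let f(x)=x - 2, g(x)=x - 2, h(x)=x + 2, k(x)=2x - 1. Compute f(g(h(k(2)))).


k(2) = 3
h(3) = 5
g(5) = 3
f(3) = 1

1


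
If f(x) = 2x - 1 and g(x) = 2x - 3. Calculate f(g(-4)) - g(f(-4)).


f(g(-4)) = -23
g(f(-4)) = -21
Difference = -2

-2


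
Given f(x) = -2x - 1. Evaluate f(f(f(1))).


f(1) = -3
f(-3) = 5
f(5) = -11

-11


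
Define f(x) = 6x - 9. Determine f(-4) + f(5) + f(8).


f(-4) = -33
f(5) = 21
f(8) = 39
Sum = 27

27


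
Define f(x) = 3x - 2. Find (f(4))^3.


f(4) = 10
(10)^3 = 1000

1000


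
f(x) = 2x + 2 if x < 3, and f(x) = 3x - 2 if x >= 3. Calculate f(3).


3 satisfies x >= 3
f(3) = 7

7


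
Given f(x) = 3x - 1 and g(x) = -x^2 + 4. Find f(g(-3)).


g(-3) = -5
f(-5) = -16

-16


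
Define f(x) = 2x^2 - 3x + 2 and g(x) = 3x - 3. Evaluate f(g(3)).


56


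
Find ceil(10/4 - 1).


10/4 = 2.5
2.5 - 1 = 1.5
ceil(1.5) = 2

2


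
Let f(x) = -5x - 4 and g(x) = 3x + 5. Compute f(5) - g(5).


f(5) = -29
g(5) = 20
Difference = -49

-49


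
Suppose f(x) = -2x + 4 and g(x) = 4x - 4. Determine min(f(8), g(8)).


f(8) = -12
g(8) = 28
min = -12

-12


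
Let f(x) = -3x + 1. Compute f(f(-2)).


f(-2) = 7
f(7) = -20

-20


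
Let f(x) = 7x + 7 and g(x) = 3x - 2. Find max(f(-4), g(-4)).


f(-4) = -21
g(-4) = -14
max = -14

-14


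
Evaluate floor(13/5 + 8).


13/5 = 2.6
2.6 + 8 = 10.6
floor(10.6) = 10

10


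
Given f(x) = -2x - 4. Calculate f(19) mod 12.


6


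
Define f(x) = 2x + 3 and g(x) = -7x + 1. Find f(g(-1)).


g(-1) = 8
f(8) = 19

19


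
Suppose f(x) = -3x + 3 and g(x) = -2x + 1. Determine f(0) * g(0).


f(0) = 3
g(0) = 1
Product = 3

3


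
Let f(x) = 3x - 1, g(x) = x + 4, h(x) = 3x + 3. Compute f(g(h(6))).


h(6) = 21
g(21) = 25
f(25) = 74

74


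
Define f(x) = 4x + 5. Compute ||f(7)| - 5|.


f(7) = 33
|33| = 33
|33 - 5| = 28

28


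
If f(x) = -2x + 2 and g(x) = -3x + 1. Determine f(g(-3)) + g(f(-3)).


f(g(-3)) = -18
g(f(-3)) = -23
Sum = -41

-41


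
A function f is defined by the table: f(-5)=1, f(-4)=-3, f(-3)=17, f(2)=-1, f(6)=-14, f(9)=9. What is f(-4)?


Reading from the table at x = -4

-3


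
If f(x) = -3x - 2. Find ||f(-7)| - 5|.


14


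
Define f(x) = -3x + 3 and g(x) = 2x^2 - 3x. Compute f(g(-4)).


g(-4) = 44
f(44) = -129

-129


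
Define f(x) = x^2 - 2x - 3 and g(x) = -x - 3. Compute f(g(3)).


g(3) = -6
f(-6) = 1*(-6)^2 - 2*(-6) - 3 = 45

45


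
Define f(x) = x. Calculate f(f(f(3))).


f(3) = 3
f(3) = 3
f(3) = 3

3


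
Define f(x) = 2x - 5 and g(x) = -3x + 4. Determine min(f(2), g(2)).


f(2) = -1
g(2) = -2
min = -2

-2


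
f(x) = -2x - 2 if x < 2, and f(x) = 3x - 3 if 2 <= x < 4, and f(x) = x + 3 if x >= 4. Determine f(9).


9 satisfies x >= 4
f(9) = 12

12


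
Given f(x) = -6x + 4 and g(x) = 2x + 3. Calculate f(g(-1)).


g(-1) = 1
f(1) = -2

-2


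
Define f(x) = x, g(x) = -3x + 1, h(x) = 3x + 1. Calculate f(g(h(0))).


-2


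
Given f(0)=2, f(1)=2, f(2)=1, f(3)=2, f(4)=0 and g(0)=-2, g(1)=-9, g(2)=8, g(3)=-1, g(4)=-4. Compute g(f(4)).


f(4) = 0
g(0) = -2

-2


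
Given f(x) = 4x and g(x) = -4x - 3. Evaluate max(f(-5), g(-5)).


f(-5) = -20
g(-5) = 17
max = 17

17


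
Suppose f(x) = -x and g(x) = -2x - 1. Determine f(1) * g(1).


3


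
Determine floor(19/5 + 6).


19/5 = 3.8
3.8 + 6 = 9.8
floor(9.8) = 9

9


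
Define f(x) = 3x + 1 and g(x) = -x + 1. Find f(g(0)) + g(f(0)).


f(g(0)) = 4
g(f(0)) = 0
Sum = 4

4


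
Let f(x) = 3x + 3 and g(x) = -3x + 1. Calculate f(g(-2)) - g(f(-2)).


f(g(-2)) = 24
g(f(-2)) = 10
Difference = 14

14


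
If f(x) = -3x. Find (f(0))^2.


0


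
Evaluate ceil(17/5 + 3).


17/5 = 3.4
3.4 + 3 = 6.4
ceil(6.4) = 7

7


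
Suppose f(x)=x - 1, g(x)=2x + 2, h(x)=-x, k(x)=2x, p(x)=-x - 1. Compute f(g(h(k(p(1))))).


p(1) = -2
k(-2) = -4
h(-4) = 4
g(4) = 10
f(10) = 9

9


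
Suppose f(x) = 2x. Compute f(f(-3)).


-12


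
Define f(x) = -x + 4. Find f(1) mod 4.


f(1) = 3
3 mod 4 = 3

3


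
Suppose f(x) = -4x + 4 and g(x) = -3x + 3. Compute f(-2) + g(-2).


f(-2) = 12
g(-2) = 9
Sum = 21

21


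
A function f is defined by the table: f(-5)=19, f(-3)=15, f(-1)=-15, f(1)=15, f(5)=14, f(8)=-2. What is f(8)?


Reading from the table at x = 8

-2


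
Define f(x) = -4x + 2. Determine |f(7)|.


f(7) = -26
|-26| = 26

26


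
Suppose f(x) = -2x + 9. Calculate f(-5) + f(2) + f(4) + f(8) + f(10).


f(-5) = 19
f(2) = 5
f(4) = 1
f(8) = -7
f(10) = -11
Sum = 7

7


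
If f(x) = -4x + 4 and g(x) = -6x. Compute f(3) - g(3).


f(3) = -8
g(3) = -18
Difference = 10

10


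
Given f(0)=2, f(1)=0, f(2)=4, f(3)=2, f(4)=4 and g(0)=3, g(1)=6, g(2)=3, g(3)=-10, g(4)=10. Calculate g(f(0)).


f(0) = 2
g(2) = 3

3


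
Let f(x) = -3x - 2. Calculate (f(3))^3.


f(3) = -11
(-11)^3 = -1331

-1331


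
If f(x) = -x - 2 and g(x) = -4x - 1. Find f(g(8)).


g(8) = -33
f(-33) = 31

31


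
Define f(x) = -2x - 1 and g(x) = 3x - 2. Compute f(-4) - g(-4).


f(-4) = 7
g(-4) = -14
Difference = 21

21


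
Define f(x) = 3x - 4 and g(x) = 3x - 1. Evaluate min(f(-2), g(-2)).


f(-2) = -10
g(-2) = -7
min = -10

-10


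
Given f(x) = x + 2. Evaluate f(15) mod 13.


f(15) = 17
17 mod 13 = 4

4


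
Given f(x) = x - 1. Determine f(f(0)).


f(0) = -1
f(-1) = -2

-2


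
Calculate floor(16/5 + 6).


16/5 = 3.2
3.2 + 6 = 9.2
floor(9.2) = 9

9


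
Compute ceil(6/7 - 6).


6/7 = 0.8571
0.8571 - 6 = -5.1429
ceil(-5.1429) = -5

-5


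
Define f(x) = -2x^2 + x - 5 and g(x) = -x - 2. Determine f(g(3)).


g(3) = -5
f(-5) = (-2)*(-5)^2 + 1*(-5) - 5 = -60

-60


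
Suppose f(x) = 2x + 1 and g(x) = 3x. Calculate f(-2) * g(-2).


18


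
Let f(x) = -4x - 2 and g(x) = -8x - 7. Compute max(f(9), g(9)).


f(9) = -38
g(9) = -79
max = -38

-38


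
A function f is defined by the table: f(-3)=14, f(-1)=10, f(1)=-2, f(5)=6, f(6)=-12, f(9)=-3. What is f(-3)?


14


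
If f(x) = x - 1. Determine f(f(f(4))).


f(4) = 3
f(3) = 2
f(2) = 1

1


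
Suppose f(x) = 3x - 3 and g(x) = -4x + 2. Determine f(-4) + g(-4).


f(-4) = -15
g(-4) = 18
Sum = 3

3


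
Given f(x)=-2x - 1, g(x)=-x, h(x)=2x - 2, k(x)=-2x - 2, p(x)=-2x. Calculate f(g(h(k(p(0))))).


p(0) = 0
k(0) = -2
h(-2) = -6
g(-6) = 6
f(6) = -13

-13


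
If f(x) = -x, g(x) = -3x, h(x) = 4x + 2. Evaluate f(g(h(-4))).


h(-4) = -14
g(-14) = 42
f(42) = -42

-42


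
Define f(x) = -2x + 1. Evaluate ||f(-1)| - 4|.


1


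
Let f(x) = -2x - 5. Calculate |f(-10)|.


f(-10) = 15
|15| = 15

15


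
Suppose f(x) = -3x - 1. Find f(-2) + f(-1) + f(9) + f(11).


f(-2) = 5
f(-1) = 2
f(9) = -28
f(11) = -34
Sum = -55

-55


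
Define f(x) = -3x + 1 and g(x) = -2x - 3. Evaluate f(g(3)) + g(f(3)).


f(g(3)) = 28
g(f(3)) = 13
Sum = 41

41


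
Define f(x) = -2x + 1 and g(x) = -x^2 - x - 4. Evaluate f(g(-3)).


g(-3) = -10
f(-10) = 21

21


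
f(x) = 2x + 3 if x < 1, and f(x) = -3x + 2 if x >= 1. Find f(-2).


-1


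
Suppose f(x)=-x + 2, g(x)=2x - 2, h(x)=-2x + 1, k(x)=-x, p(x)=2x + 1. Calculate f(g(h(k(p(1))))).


p(1) = 3
k(3) = -3
h(-3) = 7
g(7) = 12
f(12) = -10

-10


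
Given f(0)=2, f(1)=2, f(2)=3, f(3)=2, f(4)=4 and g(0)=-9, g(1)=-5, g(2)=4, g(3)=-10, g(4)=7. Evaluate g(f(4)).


f(4) = 4
g(4) = 7

7


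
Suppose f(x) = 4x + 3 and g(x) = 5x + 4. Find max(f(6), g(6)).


f(6) = 27
g(6) = 34
max = 34

34


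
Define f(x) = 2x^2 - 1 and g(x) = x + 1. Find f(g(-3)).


g(-3) = -2
f(-2) = 2*(-2)^2 - 1 = 7

7


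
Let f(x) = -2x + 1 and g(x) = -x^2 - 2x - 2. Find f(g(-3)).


g(-3) = -5
f(-5) = 11

11


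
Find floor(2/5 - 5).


2/5 = 0.4
0.4 - 5 = -4.6
floor(-4.6) = -5

-5


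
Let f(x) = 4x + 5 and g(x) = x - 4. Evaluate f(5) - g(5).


f(5) = 25
g(5) = 1
Difference = 24

24


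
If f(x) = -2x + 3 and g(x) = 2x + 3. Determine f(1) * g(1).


f(1) = 1
g(1) = 5
Product = 5

5


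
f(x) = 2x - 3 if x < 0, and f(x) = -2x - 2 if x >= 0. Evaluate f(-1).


-5


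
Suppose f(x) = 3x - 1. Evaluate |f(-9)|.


f(-9) = -28
|-28| = 28

28


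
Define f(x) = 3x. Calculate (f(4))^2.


f(4) = 12
(12)^2 = 144

144


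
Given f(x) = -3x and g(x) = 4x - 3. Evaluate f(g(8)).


g(8) = 29
f(29) = -87

-87


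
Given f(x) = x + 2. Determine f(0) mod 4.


f(0) = 2
2 mod 4 = 2

2


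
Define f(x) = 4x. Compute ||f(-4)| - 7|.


f(-4) = -16
|-16| = 16
|16 - 7| = 9

9


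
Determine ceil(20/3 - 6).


20/3 = 6.6667
6.6667 - 6 = 0.6667
ceil(0.6667) = 1

1


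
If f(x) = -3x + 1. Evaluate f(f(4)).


f(4) = -11
f(-11) = 34

34


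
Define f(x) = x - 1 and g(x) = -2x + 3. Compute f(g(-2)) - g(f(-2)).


f(g(-2)) = 6
g(f(-2)) = 9
Difference = -3

-3


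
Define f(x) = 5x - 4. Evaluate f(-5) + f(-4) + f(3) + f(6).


f(-5) = -29
f(-4) = -24
f(3) = 11
f(6) = 26
Sum = -16

-16


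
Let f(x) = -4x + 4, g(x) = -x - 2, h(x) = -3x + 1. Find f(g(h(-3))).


h(-3) = 10
g(10) = -12
f(-12) = 52

52


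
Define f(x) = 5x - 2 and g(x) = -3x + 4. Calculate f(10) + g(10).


f(10) = 48
g(10) = -26
Sum = 22

22


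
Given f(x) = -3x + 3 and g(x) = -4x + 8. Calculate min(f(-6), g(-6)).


f(-6) = 21
g(-6) = 32
min = 21

21


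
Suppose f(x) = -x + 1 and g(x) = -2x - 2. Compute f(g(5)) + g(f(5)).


19


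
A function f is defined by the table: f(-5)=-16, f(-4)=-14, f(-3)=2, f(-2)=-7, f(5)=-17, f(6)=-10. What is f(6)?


Reading from the table at x = 6

-10


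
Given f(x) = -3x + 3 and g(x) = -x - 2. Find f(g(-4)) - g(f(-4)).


14


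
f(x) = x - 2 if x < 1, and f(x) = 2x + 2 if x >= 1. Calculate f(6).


6 satisfies x >= 1
f(6) = 14

14


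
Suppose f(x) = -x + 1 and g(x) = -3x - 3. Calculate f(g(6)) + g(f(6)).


f(g(6)) = 22
g(f(6)) = 12
Sum = 34

34


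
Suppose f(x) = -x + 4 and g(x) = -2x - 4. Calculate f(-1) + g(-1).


f(-1) = 5
g(-1) = -2
Sum = 3

3


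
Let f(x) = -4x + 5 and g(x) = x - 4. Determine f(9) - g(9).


f(9) = -31
g(9) = 5
Difference = -36

-36


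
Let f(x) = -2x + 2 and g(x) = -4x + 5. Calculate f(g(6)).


g(6) = -19
f(-19) = 40

40


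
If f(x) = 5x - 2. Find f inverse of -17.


Solve 5x - 2 = -17
x = (-17 + 2) / 5 = -3

-3


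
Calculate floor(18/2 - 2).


18/2 = 9
9 - 2 = 7
floor(7) = 7

7


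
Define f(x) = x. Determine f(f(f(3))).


f(3) = 3
f(3) = 3
f(3) = 3

3


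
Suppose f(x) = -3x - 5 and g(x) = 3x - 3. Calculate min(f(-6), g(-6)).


-21


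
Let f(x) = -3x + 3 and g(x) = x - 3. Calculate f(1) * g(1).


0


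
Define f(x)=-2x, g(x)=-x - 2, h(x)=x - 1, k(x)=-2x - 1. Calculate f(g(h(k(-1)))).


k(-1) = 1
h(1) = 0
g(0) = -2
f(-2) = 4

4


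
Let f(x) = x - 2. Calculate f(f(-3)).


f(-3) = -5
f(-5) = -7

-7


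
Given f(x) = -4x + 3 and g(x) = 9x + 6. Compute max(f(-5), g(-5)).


f(-5) = 23
g(-5) = -39
max = 23

23


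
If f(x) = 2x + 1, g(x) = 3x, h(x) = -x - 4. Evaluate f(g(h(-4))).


h(-4) = 0
g(0) = 0
f(0) = 1

1


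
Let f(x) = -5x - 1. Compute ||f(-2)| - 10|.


1


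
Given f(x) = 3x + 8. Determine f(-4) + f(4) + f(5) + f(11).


f(-4) = -4
f(4) = 20
f(5) = 23
f(11) = 41
Sum = 80

80


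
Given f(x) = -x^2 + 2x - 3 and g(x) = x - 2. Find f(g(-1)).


-18


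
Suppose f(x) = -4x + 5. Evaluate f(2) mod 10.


f(2) = -3
-3 mod 10 = 7

7


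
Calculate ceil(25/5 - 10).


-5


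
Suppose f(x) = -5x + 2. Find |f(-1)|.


f(-1) = 7
|7| = 7

7


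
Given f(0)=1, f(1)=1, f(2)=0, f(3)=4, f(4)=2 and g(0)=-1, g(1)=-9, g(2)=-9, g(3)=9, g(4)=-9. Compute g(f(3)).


f(3) = 4
g(4) = -9

-9


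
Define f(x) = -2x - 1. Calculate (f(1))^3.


f(1) = -3
(-3)^3 = -27

-27


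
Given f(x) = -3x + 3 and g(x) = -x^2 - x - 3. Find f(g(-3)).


g(-3) = -9
f(-9) = 30

30


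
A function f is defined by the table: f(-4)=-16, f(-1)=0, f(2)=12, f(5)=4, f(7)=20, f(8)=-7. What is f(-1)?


Reading from the table at x = -1

0


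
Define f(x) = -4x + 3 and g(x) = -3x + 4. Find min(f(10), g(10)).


f(10) = -37
g(10) = -26
min = -37

-37


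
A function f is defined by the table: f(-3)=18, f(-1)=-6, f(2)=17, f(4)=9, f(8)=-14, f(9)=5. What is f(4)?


9


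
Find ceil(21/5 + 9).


21/5 = 4.2
4.2 + 9 = 13.2
ceil(13.2) = 14

14


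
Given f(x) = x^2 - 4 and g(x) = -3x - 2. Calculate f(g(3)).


g(3) = -11
f(-11) = 1*(-11)^2 - 4 = 117

117


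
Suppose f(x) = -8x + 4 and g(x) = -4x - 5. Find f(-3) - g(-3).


f(-3) = 28
g(-3) = 7
Difference = 21

21


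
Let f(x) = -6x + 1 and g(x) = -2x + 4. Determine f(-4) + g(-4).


f(-4) = 25
g(-4) = 12
Sum = 37

37


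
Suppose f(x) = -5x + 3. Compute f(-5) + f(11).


f(-5) = 28
f(11) = -52
Sum = -24

-24


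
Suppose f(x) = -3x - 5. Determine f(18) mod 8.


5


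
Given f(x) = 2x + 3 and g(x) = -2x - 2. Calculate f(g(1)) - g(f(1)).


f(g(1)) = -5
g(f(1)) = -12
Difference = 7

7


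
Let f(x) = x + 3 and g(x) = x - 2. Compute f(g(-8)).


g(-8) = -10
f(-10) = -7

-7


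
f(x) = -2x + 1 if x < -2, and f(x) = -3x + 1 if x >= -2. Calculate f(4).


4 satisfies x >= -2
f(4) = -11

-11


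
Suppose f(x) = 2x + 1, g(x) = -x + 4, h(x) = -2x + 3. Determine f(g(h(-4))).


h(-4) = 11
g(11) = -7
f(-7) = -13

-13


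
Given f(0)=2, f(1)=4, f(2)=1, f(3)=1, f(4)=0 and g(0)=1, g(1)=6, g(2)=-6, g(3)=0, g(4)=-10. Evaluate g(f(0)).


f(0) = 2
g(2) = -6

-6


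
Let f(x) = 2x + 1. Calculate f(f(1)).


f(1) = 3
f(3) = 7

7


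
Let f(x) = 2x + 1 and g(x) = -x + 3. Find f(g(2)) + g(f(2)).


1


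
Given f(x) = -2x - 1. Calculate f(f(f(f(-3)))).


f(-3) = 5
f(5) = -11
f(-11) = 21
f(21) = -43

-43


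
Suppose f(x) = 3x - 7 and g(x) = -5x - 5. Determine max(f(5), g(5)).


f(5) = 8
g(5) = -30
max = 8

8


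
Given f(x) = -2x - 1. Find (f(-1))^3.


f(-1) = 1
(1)^3 = 1

1


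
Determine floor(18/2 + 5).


18/2 = 9
9 + 5 = 14
floor(14) = 14

14


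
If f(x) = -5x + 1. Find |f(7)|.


f(7) = -34
|-34| = 34

34


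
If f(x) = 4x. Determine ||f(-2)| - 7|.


f(-2) = -8
|-8| = 8
|8 - 7| = 1

1


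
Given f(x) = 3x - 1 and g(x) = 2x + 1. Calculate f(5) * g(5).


f(5) = 14
g(5) = 11
Product = 154

154


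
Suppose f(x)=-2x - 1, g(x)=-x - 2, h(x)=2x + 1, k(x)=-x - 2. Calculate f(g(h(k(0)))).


k(0) = -2
h(-2) = -3
g(-3) = 1
f(1) = -3

-3


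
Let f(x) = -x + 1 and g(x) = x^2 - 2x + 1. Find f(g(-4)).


g(-4) = 25
f(25) = -24

-24


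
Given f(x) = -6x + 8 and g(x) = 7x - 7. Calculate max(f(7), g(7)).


f(7) = -34
g(7) = 42
max = 42

42


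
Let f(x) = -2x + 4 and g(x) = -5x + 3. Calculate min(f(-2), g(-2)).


f(-2) = 8
g(-2) = 13
min = 8

8


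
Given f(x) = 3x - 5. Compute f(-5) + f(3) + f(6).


-3


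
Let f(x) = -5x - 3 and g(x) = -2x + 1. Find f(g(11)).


g(11) = -21
f(-21) = 102

102


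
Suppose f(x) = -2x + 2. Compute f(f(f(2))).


f(2) = -2
f(-2) = 6
f(6) = -10

-10


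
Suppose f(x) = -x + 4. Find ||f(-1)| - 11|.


f(-1) = 5
|5| = 5
|5 - 11| = 6

6


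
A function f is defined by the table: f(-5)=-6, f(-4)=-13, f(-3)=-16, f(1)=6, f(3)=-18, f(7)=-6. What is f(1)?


Reading from the table at x = 1

6


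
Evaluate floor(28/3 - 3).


6


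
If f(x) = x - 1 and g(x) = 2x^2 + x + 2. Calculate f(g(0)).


g(0) = 2
f(2) = 1

1


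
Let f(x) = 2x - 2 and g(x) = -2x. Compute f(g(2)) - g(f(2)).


f(g(2)) = -10
g(f(2)) = -4
Difference = -6

-6


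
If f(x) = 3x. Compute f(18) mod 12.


f(18) = 54
54 mod 12 = 6

6


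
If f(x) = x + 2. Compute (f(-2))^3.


f(-2) = 0
(0)^3 = 0

0


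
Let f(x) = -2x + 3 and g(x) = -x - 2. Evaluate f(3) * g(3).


f(3) = -3
g(3) = -5
Product = 15

15


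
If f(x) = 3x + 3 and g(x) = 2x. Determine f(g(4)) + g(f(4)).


f(g(4)) = 27
g(f(4)) = 30
Sum = 57

57


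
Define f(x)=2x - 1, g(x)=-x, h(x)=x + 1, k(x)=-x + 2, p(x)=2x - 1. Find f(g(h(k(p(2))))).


-1


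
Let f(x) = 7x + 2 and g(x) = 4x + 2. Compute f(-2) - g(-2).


f(-2) = -12
g(-2) = -6
Difference = -6

-6


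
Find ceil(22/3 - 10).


-2


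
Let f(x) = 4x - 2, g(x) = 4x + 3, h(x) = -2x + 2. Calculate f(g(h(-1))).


h(-1) = 4
g(4) = 19
f(19) = 74

74


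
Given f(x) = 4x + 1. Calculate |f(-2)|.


f(-2) = -7
|-7| = 7

7


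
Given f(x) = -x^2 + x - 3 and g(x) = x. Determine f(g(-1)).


g(-1) = -1
f(-1) = (-1)*(-1)^2 + 1*(-1) - 3 = -5

-5


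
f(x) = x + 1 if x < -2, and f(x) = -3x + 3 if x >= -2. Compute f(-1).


6


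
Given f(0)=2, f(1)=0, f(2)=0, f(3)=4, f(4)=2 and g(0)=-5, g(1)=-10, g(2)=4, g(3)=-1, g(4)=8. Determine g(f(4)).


f(4) = 2
g(2) = 4

4


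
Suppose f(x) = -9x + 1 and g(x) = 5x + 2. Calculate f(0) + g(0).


f(0) = 1
g(0) = 2
Sum = 3

3


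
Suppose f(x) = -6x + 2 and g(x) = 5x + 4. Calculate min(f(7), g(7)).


f(7) = -40
g(7) = 39
min = -40

-40


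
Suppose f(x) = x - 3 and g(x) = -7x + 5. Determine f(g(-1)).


g(-1) = 12
f(12) = 9

9


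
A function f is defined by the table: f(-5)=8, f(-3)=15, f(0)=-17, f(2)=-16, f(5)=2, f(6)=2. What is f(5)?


2


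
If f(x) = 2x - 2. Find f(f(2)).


f(2) = 2
f(2) = 2

2


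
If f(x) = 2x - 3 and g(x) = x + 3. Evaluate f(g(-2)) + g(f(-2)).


f(g(-2)) = -1
g(f(-2)) = -4
Sum = -5

-5


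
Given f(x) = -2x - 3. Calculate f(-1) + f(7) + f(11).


-43


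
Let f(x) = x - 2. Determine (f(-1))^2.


f(-1) = -3
(-3)^2 = 9

9


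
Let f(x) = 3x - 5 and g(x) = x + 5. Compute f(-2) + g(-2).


f(-2) = -11
g(-2) = 3
Sum = -8

-8


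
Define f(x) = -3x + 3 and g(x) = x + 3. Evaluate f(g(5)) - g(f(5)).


-12


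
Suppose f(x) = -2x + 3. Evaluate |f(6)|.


f(6) = -9
|-9| = 9

9


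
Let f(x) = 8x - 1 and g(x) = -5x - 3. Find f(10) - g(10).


f(10) = 79
g(10) = -53
Difference = 132

132


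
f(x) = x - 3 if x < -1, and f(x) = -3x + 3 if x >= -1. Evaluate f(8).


8 satisfies x >= -1
f(8) = -21

-21


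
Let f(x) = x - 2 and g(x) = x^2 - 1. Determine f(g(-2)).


1


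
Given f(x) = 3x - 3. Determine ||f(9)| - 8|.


f(9) = 24
|24| = 24
|24 - 8| = 16

16


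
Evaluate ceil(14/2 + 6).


14/2 = 7
7 + 6 = 13
ceil(13) = 13

13


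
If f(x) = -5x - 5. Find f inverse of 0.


Solve -5x - 5 = 0
x = (0 + 5) / (-5) = -1

-1


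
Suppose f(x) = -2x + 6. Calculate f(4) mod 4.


f(4) = -2
-2 mod 4 = 2

2


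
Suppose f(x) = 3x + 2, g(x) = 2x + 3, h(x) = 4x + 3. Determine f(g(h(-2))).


h(-2) = -5
g(-5) = -7
f(-7) = -19

-19


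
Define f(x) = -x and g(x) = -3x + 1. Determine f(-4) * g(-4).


f(-4) = 4
g(-4) = 13
Product = 52

52


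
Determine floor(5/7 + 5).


5/7 = 0.7143
0.7143 + 5 = 5.7143
floor(5.7143) = 5

5


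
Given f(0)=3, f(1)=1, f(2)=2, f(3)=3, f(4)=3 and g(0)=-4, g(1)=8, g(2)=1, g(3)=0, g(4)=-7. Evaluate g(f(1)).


f(1) = 1
g(1) = 8

8


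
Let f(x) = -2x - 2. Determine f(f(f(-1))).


f(-1) = 0
f(0) = -2
f(-2) = 2

2


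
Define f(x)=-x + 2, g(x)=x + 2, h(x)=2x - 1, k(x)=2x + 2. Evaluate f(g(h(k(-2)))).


k(-2) = -2
h(-2) = -5
g(-5) = -3
f(-3) = 5

5


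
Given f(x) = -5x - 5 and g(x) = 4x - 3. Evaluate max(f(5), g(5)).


17


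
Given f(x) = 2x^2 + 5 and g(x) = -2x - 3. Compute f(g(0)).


g(0) = -3
f(-3) = 2*(-3)^2 + 5 = 23

23


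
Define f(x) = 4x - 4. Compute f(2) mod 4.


f(2) = 4
4 mod 4 = 0

0


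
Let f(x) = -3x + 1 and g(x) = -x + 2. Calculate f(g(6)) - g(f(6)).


f(g(6)) = 13
g(f(6)) = 19
Difference = -6

-6


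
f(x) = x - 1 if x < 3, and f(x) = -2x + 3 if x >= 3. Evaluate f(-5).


-5 satisfies x < 3
f(-5) = -6

-6


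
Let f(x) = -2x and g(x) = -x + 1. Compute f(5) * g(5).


f(5) = -10
g(5) = -4
Product = 40

40


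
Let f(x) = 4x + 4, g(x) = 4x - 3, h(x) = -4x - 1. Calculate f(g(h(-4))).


h(-4) = 15
g(15) = 57
f(57) = 232

232


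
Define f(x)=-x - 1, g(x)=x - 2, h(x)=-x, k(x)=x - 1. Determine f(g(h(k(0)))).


k(0) = -1
h(-1) = 1
g(1) = -1
f(-1) = 0

0


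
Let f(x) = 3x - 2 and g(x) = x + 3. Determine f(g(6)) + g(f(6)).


44


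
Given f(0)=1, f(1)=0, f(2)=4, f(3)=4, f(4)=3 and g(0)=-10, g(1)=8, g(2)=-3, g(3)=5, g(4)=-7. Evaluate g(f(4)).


f(4) = 3
g(3) = 5

5


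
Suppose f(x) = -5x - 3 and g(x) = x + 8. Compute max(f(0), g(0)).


f(0) = -3
g(0) = 8
max = 8

8


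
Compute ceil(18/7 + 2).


18/7 = 2.5714
2.5714 + 2 = 4.5714
ceil(4.5714) = 5

5


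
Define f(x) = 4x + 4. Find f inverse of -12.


-4


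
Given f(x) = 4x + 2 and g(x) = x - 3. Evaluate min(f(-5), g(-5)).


f(-5) = -18
g(-5) = -8
min = -18

-18


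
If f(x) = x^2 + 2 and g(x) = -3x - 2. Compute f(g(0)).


g(0) = -2
f(-2) = 1*(-2)^2 + 2 = 6

6


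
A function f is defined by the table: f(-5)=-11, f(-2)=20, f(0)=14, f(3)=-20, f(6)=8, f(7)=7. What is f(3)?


Reading from the table at x = 3

-20


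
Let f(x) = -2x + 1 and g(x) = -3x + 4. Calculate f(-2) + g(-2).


f(-2) = 5
g(-2) = 10
Sum = 15

15


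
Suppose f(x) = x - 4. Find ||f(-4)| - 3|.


f(-4) = -8
|-8| = 8
|8 - 3| = 5

5


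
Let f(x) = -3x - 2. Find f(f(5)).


f(5) = -17
f(-17) = 49

49


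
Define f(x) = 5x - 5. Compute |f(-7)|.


f(-7) = -40
|-40| = 40

40


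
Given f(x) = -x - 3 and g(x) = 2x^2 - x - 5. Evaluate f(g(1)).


g(1) = -4
f(-4) = 1

1


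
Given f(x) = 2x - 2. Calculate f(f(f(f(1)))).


-14


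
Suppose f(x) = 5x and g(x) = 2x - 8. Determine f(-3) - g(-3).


-1


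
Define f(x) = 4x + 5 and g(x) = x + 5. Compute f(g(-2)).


g(-2) = 3
f(3) = 17

17


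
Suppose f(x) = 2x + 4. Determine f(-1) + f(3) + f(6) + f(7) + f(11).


f(-1) = 2
f(3) = 10
f(6) = 16
f(7) = 18
f(11) = 26
Sum = 72

72


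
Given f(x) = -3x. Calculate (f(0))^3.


f(0) = 0
(0)^3 = 0

0


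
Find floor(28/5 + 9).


14


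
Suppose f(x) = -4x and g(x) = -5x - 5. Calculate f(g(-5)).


-80


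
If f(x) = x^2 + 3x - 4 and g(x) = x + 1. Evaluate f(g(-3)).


g(-3) = -2
f(-2) = 1*(-2)^2 + 3*(-2) - 4 = -6

-6


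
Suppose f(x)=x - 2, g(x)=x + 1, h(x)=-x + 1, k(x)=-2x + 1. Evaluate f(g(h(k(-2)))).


k(-2) = 5
h(5) = -4
g(-4) = -3
f(-3) = -5

-5


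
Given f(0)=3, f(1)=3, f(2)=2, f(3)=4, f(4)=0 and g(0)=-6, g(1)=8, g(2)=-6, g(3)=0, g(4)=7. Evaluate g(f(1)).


f(1) = 3
g(3) = 0

0


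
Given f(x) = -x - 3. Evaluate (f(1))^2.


f(1) = -4
(-4)^2 = 16

16


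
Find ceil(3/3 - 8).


-7


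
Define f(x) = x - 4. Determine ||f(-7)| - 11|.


f(-7) = -11
|-11| = 11
|11 - 11| = 0

0


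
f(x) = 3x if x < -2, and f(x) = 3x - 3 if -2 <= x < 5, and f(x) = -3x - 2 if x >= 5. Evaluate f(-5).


-5 satisfies x < -2
f(-5) = -15

-15


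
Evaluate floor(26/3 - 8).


26/3 = 8.6667
8.6667 - 8 = 0.6667
floor(0.6667) = 0

0


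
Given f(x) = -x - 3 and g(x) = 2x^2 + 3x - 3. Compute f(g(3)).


g(3) = 24
f(24) = -27

-27


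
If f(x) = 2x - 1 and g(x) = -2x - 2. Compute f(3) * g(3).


f(3) = 5
g(3) = -8
Product = -40

-40


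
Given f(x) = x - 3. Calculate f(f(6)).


f(6) = 3
f(3) = 0

0


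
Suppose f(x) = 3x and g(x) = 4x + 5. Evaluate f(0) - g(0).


f(0) = 0
g(0) = 5
Difference = -5

-5


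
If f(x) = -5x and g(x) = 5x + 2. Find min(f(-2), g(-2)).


f(-2) = 10
g(-2) = -8
min = -8

-8


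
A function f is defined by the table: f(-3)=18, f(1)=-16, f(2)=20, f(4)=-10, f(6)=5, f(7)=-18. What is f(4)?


Reading from the table at x = 4

-10


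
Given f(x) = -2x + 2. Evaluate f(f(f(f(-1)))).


f(-1) = 4
f(4) = -6
f(-6) = 14
f(14) = -26

-26


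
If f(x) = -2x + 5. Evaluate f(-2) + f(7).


f(-2) = 9
f(7) = -9
Sum = 0

0


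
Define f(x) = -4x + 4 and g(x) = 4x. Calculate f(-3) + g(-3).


f(-3) = 16
g(-3) = -12
Sum = 4

4


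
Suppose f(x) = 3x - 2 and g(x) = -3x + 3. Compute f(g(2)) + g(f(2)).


f(g(2)) = -11
g(f(2)) = -9
Sum = -20

-20


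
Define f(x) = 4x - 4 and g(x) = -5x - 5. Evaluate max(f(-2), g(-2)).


f(-2) = -12
g(-2) = 5
max = 5

5


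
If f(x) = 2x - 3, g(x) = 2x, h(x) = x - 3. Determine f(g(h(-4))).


h(-4) = -7
g(-7) = -14
f(-14) = -31

-31


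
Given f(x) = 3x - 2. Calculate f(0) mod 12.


10


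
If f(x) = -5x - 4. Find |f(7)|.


39


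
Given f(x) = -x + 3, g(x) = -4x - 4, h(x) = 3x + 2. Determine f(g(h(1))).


27


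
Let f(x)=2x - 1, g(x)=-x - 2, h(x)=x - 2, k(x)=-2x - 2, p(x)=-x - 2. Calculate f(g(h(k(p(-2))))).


p(-2) = 0
k(0) = -2
h(-2) = -4
g(-4) = 2
f(2) = 3

3


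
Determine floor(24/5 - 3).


24/5 = 4.8
4.8 - 3 = 1.8
floor(1.8) = 1

1


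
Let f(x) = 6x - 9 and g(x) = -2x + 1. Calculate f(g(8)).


g(8) = -15
f(-15) = -99

-99


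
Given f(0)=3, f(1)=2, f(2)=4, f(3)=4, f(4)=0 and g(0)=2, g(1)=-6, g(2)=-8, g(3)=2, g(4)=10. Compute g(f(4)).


2


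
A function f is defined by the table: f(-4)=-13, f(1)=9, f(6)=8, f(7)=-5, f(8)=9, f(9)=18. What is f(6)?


8


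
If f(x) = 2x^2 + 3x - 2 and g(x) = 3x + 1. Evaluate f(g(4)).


g(4) = 13
f(13) = 2*(13)^2 + 3*(13) - 2 = 375

375


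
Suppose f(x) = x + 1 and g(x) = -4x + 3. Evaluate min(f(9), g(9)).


f(9) = 10
g(9) = -33
min = -33

-33


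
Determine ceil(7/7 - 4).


7/7 = 1
1 - 4 = -3
ceil(-3) = -3

-3


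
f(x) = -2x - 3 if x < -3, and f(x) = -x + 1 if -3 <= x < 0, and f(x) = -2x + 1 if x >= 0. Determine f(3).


3 satisfies x >= 0
f(3) = -5

-5


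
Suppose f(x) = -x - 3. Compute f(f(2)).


f(2) = -5
f(-5) = 2

2


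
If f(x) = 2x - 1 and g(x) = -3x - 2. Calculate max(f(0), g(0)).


f(0) = -1
g(0) = -2
max = -1

-1


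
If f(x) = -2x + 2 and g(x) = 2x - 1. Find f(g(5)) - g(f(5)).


f(g(5)) = -16
g(f(5)) = -17
Difference = 1

1


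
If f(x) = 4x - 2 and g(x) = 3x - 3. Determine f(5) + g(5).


f(5) = 18
g(5) = 12
Sum = 30

30


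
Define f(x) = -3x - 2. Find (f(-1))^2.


f(-1) = 1
(1)^2 = 1

1


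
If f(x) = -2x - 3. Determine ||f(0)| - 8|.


f(0) = -3
|-3| = 3
|3 - 8| = 5

5


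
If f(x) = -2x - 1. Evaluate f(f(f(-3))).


f(-3) = 5
f(5) = -11
f(-11) = 21

21


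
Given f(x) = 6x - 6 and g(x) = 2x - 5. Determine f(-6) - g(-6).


f(-6) = -42
g(-6) = -17
Difference = -25

-25


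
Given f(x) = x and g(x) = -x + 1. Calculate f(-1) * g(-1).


f(-1) = -1
g(-1) = 2
Product = -2

-2


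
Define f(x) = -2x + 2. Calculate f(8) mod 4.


f(8) = -14
-14 mod 4 = 2

2


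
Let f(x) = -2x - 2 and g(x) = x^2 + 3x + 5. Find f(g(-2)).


g(-2) = 3
f(3) = -8

-8


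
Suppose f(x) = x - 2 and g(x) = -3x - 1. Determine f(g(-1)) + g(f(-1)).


f(g(-1)) = 0
g(f(-1)) = 8
Sum = 8

8


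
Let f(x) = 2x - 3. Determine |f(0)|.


f(0) = -3
|-3| = 3

3


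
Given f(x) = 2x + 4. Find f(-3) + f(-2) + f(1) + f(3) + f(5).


f(-3) = -2
f(-2) = 0
f(1) = 6
f(3) = 10
f(5) = 14
Sum = 28

28


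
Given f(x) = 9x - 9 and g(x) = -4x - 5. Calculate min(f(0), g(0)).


f(0) = -9
g(0) = -5
min = -9

-9


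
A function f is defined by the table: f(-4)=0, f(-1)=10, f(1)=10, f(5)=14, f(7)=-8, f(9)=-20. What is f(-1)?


10


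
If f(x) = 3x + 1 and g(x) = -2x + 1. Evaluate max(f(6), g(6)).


f(6) = 19
g(6) = -11
max = 19

19


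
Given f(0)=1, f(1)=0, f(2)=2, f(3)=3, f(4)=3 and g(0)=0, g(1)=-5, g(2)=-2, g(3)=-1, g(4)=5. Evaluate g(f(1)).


f(1) = 0
g(0) = 0

0


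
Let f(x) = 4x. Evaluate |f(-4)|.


f(-4) = -16
|-16| = 16

16


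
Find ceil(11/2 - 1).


5


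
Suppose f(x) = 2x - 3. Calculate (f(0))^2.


f(0) = -3
(-3)^2 = 9

9


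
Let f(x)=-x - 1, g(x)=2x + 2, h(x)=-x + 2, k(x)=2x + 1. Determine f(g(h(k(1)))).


k(1) = 3
h(3) = -1
g(-1) = 0
f(0) = -1

-1
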